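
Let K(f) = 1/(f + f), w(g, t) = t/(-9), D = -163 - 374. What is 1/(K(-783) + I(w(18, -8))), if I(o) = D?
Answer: -1566/840943 ≈ -0.0018622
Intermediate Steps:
D = -537
w(g, t) = -t/9 (w(g, t) = t*(-⅑) = -t/9)
I(o) = -537
K(f) = 1/(2*f)
1/(K(-783) + I(w(18, -8))) = 1/((½)/(-783) - 537) = 1/((½)*(-1/783) - 537) = 1/(-1/1566 - 537) = 1/(-840943/1566) = -1566/840943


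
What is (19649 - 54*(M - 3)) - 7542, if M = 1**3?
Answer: 12215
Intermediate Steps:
M = 1
(19649 - 54*(M - 3)) - 7542 = (19649 - 54*(1 - 3)) - 7542 = (19649 - 54*(-2)) - 7542 = (19649 + 108) - 7542 = 19757 - 7542 = 12215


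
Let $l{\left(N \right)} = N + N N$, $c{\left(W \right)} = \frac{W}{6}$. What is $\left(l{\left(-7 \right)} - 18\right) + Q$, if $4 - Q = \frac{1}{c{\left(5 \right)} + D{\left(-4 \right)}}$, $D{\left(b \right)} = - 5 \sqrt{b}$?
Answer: $\frac{20294}{725} - \frac{72 i}{725} \approx 27.992 - 0.09931 i$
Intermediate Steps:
$c{\left(W \right)} = \frac{W}{6}$ ($c{\left(W \right)} = W \frac{1}{6} = \frac{W}{6}$)
$l{\left(N \right)} = N + N^{2}$
$Q = 4 - \frac{36 \left(\frac{5}{6} + 10 i\right)}{3625}$ ($Q = 4 - \frac{1}{\frac{1}{6} \cdot 5 - 5 \sqrt{-4}} = 4 - \frac{1}{\frac{5}{6} - 5 \cdot 2 i} = 4 - \frac{1}{\frac{5}{6} - 10 i} = 4 - \frac{36 \left(\frac{5}{6} + 10 i\right)}{3625} \approx 3.9917 - 0.09931 i$)
$\left(l{\left(-7 \right)} - 18\right) + Q = \left(- 7 \left(1 - 7\right) - 18\right) + \left(\frac{2894}{725} - \frac{72 i}{725}\right) = \left(\left(-7\right) \left(-6\right) - 18\right) + \left(\frac{2894}{725} - \frac{72 i}{725}\right) = \left(42 - 18\right) + \left(\frac{2894}{725} - \frac{72 i}{725}\right) = 24 + \left(\frac{2894}{725} - \frac{72 i}{725}\right) = \frac{20294}{725} - \frac{72 i}{725}$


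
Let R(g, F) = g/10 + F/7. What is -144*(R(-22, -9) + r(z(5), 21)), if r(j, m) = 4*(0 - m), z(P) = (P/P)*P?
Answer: 440928/35 ≈ 12598.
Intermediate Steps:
z(P) = P (z(P) = 1*P = P)
R(g, F) = F/7 + g/10 (R(g, F) = g*(⅒) + F*(⅐) = g/10 + F/7 = F/7 + g/10)
r(j, m) = -4*m (r(j, m) = 4*(-m) = -4*m)
-144*(R(-22, -9) + r(z(5), 21)) = -144*(((⅐)*(-9) + (⅒)*(-22)) - 4*21) = -144*((-9/7 - 11/5) - 84) = -144*(-122/35 - 84) = -144*(-3062/35) = 440928/35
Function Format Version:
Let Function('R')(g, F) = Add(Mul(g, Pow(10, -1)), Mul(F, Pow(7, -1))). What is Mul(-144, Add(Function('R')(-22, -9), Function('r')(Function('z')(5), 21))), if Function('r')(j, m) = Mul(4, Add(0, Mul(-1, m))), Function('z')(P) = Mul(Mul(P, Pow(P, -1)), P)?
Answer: Rational(440928, 35) ≈ 12598.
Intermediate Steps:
Function('z')(P) = P (Function('z')(P) = Mul(1, P) = P)
Function('R')(g, F) = Add(Mul(Rational(1, 7), F), Mul(Rational(1, 10), g)) (Function('R')(g, F) = Add(Mul(g, Rational(1, 10)), Mul(F, Rational(1, 7))) = Add(Mul(Rational(1, 10), g), Mul(Rational(1, 7), F)) = Add(Mul(Rational(1, 7), F), Mul(Rational(1, 10), g)))
Function('r')(j, m) = Mul(-4, m) (Function('r')(j, m) = Mul(4, Mul(-1, m)) = Mul(-4, m))
Mul(-144, Add(Function('R')(-22, -9), Function('r')(Function('z')(5), 21))) = Mul(-144, Add(Add(Mul(Rational(1, 7), -9), Mul(Rational(1, 10), -22)), Mul(-4, 21))) = Mul(-144, Add(Add(Rational(-9, 7), Rational(-11, 5)), -84)) = Mul(-144, Add(Rational(-122, 35), -84)) = Mul(-144, Rational(-3062, 35)) = Rational(440928, 35)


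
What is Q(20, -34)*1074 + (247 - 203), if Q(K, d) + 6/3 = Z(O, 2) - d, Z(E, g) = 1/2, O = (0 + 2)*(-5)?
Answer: 34949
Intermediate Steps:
O = -10 (O = 2*(-5) = -10)
Z(E, g) = ½
Q(K, d) = -3/2 - d (Q(K, d) = -2 + (½ - d) = -3/2 - d)
Q(20, -34)*1074 + (247 - 203) = (-3/2 - 1*(-34))*1074 + (247 - 203) = (-3/2 + 34)*1074 + 44 = (65/2)*1074 + 44 = 34905 + 44 = 34949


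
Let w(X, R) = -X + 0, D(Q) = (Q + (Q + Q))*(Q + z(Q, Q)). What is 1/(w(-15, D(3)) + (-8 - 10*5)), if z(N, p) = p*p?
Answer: -1/43 ≈ -0.023256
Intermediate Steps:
z(N, p) = p²
D(Q) = 3*Q*(Q + Q²) (D(Q) = (Q + (Q + Q))*(Q + Q²) = (Q + 2*Q)*(Q + Q²) = (3*Q)*(Q + Q²) = 3*Q*(Q + Q²))
w(X, R) = -X
1/(w(-15, D(3)) + (-8 - 10*5)) = 1/(-1*(-15) + (-8 - 10*5)) = 1/(15 + (-8 - 50)) = 1/(15 - 58) = 1/(-43) = -1/43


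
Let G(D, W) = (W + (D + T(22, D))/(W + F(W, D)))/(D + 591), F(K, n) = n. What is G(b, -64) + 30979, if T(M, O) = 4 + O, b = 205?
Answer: 579491739/18706 ≈ 30979.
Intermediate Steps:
G(D, W) = (W + (4 + 2*D)/(D + W))/(591 + D) (G(D, W) = (W + (D + (4 + D))/(W + D))/(D + 591) = (W + (4 + 2*D)/(D + W))/(591 + D))
G(b, -64) + 30979 = (4 + (-64)² + 2*205 + 205*(-64))/(205² + 591*205 + 591*(-64) + 205*(-64)) + 30979 = (4 + 4096 + 410 - 13120)/(42025 + 121155 - 37824 - 13120) + 30979 = -8610/112236 + 30979 = (1/112236)*(-8610) + 30979 = -1435/18706 + 30979 = 579491739/18706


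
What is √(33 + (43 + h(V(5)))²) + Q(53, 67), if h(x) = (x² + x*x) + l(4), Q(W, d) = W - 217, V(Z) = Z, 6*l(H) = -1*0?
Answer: -164 + √8682 ≈ -70.823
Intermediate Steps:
l(H) = 0 (l(H) = (-1*0)/6 = (⅙)*0 = 0)
Q(W, d) = -217 + W
h(x) = 2*x² (h(x) = (x² + x*x) + 0 = (x² + x²) + 0 = 2*x² + 0 = 2*x²)
√(33 + (43 + h(V(5)))²) + Q(53, 67) = √(33 + (43 + 2*5²)²) + (-217 + 53) = √(33 + (43 + 2*25)²) - 164 = √(33 + (43 + 50)²) - 164 = √(33 + 93²) - 164 = √(33 + 8649) - 164 = √8682 - 164 = -164 + √8682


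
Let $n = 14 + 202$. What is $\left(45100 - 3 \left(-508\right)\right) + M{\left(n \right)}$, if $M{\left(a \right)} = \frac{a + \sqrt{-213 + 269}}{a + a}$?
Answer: $\frac{93249}{2} + \frac{\sqrt{14}}{216} \approx 46625.0$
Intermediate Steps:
$n = 216$
$M{\left(a \right)} = \frac{a + 2 \sqrt{14}}{2 a}$ ($M{\left(a \right)} = \frac{a + \sqrt{56}}{2 a} = \left(a + 2 \sqrt{14}\right) \frac{1}{2 a} = \frac{a + 2 \sqrt{14}}{2 a}$)
$\left(45100 - 3 \left(-508\right)\right) + M{\left(n \right)} = \left(45100 - 3 \left(-508\right)\right) + \frac{\sqrt{14} + \frac{1}{2} \cdot 216}{216} = \left(45100 - -1524\right) + \frac{\sqrt{14} + 108}{216} = \left(45100 + 1524\right) + \frac{108 + \sqrt{14}}{216} = 46624 + \left(\frac{1}{2} + \frac{\sqrt{14}}{216}\right) = \frac{93249}{2} + \frac{\sqrt{14}}{216}$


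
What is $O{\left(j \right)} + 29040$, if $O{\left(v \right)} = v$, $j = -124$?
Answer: $28916$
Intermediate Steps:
$O{\left(j \right)} + 29040 = -124 + 29040 = 28916$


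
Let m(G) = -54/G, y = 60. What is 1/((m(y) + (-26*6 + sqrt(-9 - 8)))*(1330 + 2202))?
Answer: -7845/4350472126 - 25*I*sqrt(17)/2175236063 ≈ -1.8033e-6 - 4.7387e-8*I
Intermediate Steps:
1/((m(y) + (-26*6 + sqrt(-9 - 8)))*(1330 + 2202)) = 1/((-54/60 + (-26*6 + sqrt(-9 - 8)))*(1330 + 2202)) = 1/((-54*1/60 + (-156 + sqrt(-17)))*3532) = 1/((-9/10 + (-156 + I*sqrt(17)))*3532) = 1/((-1569/10 + I*sqrt(17))*3532) = 1/(-2770854/5 + 3532*I*sqrt(17))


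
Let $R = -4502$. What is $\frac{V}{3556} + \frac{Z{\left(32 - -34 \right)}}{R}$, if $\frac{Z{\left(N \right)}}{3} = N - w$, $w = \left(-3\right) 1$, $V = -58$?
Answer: $- \frac{124651}{2001139} \approx -0.06229$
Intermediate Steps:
$w = -3$
$Z{\left(N \right)} = 9 + 3 N$ ($Z{\left(N \right)} = 3 \left(N - -3\right) = 3 \left(N + 3\right) = 3 \left(3 + N\right) = 9 + 3 N$)
$\frac{V}{3556} + \frac{Z{\left(32 - -34 \right)}}{R} = - \frac{58}{3556} + \frac{9 + 3 \left(32 - -34\right)}{-4502} = \left(-58\right) \frac{1}{3556} + \left(9 + 3 \left(32 + 34\right)\right) \left(- \frac{1}{4502}\right) = - \frac{29}{1778} + \left(9 + 3 \cdot 66\right) \left(- \frac{1}{4502}\right) = - \frac{29}{1778} + \left(9 + 198\right) \left(- \frac{1}{4502}\right) = - \frac{29}{1778} + 207 \left(- \frac{1}{4502}\right) = - \frac{29}{1778} - \frac{207}{4502} = - \frac{124651}{2001139}$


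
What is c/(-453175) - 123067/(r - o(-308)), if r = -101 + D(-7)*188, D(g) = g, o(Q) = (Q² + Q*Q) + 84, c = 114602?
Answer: 33855661867/86660202075 ≈ 0.39067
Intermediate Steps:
o(Q) = 84 + 2*Q² (o(Q) = (Q² + Q²) + 84 = 2*Q² + 84 = 84 + 2*Q²)
r = -1417 (r = -101 - 7*188 = -101 - 1316 = -1417)
c/(-453175) - 123067/(r - o(-308)) = 114602/(-453175) - 123067/(-1417 - (84 + 2*(-308)²)) = 114602*(-1/453175) - 123067/(-1417 - (84 + 2*94864)) = -114602/453175 - 123067/(-1417 - (84 + 189728)) = -114602/453175 - 123067/(-1417 - 1*189812) = -114602/453175 - 123067/(-1417 - 189812) = -114602/453175 - 123067/(-191229) = -114602/453175 - 123067*(-1/191229) = -114602/453175 + 123067/191229 = 33855661867/86660202075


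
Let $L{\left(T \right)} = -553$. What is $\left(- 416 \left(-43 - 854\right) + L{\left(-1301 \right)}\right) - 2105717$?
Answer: $-1733118$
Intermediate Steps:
$\left(- 416 \left(-43 - 854\right) + L{\left(-1301 \right)}\right) - 2105717 = \left(- 416 \left(-43 - 854\right) - 553\right) - 2105717 = \left(\left(-416\right) \left(-897\right) - 553\right) - 2105717 = \left(373152 - 553\right) - 2105717 = 372599 - 2105717 = -1733118$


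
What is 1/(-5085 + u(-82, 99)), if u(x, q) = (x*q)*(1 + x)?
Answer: 1/652473 ≈ 1.5326e-6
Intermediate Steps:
u(x, q) = q*x*(1 + x) (u(x, q) = (q*x)*(1 + x) = q*x*(1 + x))
1/(-5085 + u(-82, 99)) = 1/(-5085 + 99*(-82)*(1 - 82)) = 1/(-5085 + 99*(-82)*(-81)) = 1/(-5085 + 657558) = 1/652473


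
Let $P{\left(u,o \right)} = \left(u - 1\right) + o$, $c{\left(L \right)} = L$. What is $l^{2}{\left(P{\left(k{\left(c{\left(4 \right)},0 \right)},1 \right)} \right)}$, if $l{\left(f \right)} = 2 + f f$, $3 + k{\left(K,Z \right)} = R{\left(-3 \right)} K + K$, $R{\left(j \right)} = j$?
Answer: $15129$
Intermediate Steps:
$k{\left(K,Z \right)} = -3 - 2 K$ ($k{\left(K,Z \right)} = -3 + \left(- 3 K + K\right) = -3 - 2 K$)
$P{\left(u,o \right)} = -1 + o + u$ ($P{\left(u,o \right)} = \left(-1 + u\right) + o = -1 + o + u$)
$l{\left(f \right)} = 2 + f^{2}$
$l^{2}{\left(P{\left(k{\left(c{\left(4 \right)},0 \right)},1 \right)} \right)} = \left(2 + \left(-1 + 1 - 11\right)^{2}\right)^{2} = \left(2 + \left(-11\right)^{2}\right)^{2} = \left(2 + 121\right)^{2} = 123^{2} = 15129$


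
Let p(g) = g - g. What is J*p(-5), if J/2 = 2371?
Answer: 0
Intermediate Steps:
J = 4742 (J = 2*2371 = 4742)
p(g) = 0
J*p(-5) = 4742*0 = 0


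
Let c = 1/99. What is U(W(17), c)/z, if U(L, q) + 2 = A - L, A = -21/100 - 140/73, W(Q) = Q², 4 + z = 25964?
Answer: -2139833/189508000 ≈ -0.011292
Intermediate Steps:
z = 25960 (z = -4 + 25964 = 25960)
c = 1/99 ≈ 0.010101
A = -15533/7300 (A = -21*1/100 - 140*1/73 = -21/100 - 140/73 = -15533/7300 ≈ -2.1278)
U(L, q) = -30133/7300 - L (U(L, q) = -2 + (-15533/7300 - L) = -30133/7300 - L)
U(W(17), c)/z = (-30133/7300 - 1*17²)/25960 = (-30133/7300 - 1*289)*(1/25960) = (-30133/7300 - 289)*(1/25960) = -2139833/7300*1/25960 = -2139833/189508000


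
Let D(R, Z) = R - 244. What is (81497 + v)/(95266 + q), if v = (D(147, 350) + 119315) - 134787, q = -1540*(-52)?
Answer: 32964/87673 ≈ 0.37599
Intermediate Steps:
D(R, Z) = -244 + R
q = 80080
v = -15569 (v = ((-244 + 147) + 119315) - 134787 = (-97 + 119315) - 134787 = 119218 - 134787 = -15569)
(81497 + v)/(95266 + q) = (81497 - 15569)/(95266 + 80080) = 65928/175346 = 65928*(1/175346) = 32964/87673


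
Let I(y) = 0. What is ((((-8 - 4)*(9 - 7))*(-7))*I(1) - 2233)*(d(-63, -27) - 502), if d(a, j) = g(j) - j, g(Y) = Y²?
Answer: -567182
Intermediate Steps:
d(a, j) = j² - j
((((-8 - 4)*(9 - 7))*(-7))*I(1) - 2233)*(d(-63, -27) - 502) = ((((-8 - 4)*(9 - 7))*(-7))*0 - 2233)*(-27*(-1 - 27) - 502) = ((-12*2*(-7))*0 - 2233)*(-27*(-28) - 502) = (-24*(-7)*0 - 2233)*(756 - 502) = (168*0 - 2233)*254 = (0 - 2233)*254 = -2233*254 = -567182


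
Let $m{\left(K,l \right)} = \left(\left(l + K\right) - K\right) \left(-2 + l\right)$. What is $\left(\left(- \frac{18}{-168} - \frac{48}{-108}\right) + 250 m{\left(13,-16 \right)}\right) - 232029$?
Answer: $- \frac{40327169}{252} \approx -1.6003 \cdot 10^{5}$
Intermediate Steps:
$m{\left(K,l \right)} = l \left(-2 + l\right)$ ($m{\left(K,l \right)} = \left(\left(K + l\right) - K\right) \left(-2 + l\right) = l \left(-2 + l\right)$)
$\left(\left(- \frac{18}{-168} - \frac{48}{-108}\right) + 250 m{\left(13,-16 \right)}\right) - 232029 = \left(\left(- \frac{18}{-168} - \frac{48}{-108}\right) + 250 \left(- 16 \left(-2 - 16\right)\right)\right) - 232029 = \left(\left(\left(-18\right) \left(- \frac{1}{168}\right) - - \frac{4}{9}\right) + 250 \left(\left(-16\right) \left(-18\right)\right)\right) - 232029 = \left(\left(\frac{3}{28} + \frac{4}{9}\right) + 250 \cdot 288\right) - 232029 = \left(\frac{139}{252} + 72000\right) - 232029 = \frac{18144139}{252} - 232029 = - \frac{40327169}{252}$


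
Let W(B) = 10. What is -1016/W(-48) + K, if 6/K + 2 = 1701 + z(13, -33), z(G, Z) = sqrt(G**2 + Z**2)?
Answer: -488567758/4808905 - 2*sqrt(1258)/961781 ≈ -101.60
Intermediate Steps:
K = 6/(1699 + sqrt(1258)) (K = 6/(-2 + (1701 + sqrt(13**2 + (-33)**2))) = 6/(-2 + (1701 + sqrt(169 + 1089))) = 6/(-2 + (1701 + sqrt(1258))) = 6/(1699 + sqrt(1258)) ≈ 0.0034593)
-1016/W(-48) + K = -1016/10 + (3398/961781 - 2*sqrt(1258)/961781) = -1016*1/10 + (3398/961781 - 2*sqrt(1258)/961781) = -508/5 + (3398/961781 - 2*sqrt(1258)/961781) = -488567758/4808905 - 2*sqrt(1258)/961781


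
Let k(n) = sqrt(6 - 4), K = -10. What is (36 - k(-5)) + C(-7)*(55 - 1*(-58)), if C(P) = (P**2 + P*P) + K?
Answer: 9980 - sqrt(2) ≈ 9978.6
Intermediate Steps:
C(P) = -10 + 2*P**2 (C(P) = (P**2 + P*P) - 10 = (P**2 + P**2) - 10 = 2*P**2 - 10 = -10 + 2*P**2)
k(n) = sqrt(2)
(36 - k(-5)) + C(-7)*(55 - 1*(-58)) = (36 - sqrt(2)) + (-10 + 2*(-7)**2)*(55 - 1*(-58)) = (36 - sqrt(2)) + (-10 + 2*49)*(55 + 58) = (36 - sqrt(2)) + (-10 + 98)*113 = (36 - sqrt(2)) + 88*113 = (36 - sqrt(2)) + 9944 = 9980 - sqrt(2)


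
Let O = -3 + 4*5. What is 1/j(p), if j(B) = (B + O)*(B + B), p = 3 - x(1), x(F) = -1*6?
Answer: 1/468 ≈ 0.0021368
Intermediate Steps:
x(F) = -6
p = 9 (p = 3 - 1*(-6) = 3 + 6 = 9)
O = 17 (O = -3 + 20 = 17)
j(B) = 2*B*(17 + B) (j(B) = (B + 17)*(B + B) = (17 + B)*(2*B) = 2*B*(17 + B))
1/j(p) = 1/(2*9*(17 + 9)) = 1/(2*9*26) = 1/468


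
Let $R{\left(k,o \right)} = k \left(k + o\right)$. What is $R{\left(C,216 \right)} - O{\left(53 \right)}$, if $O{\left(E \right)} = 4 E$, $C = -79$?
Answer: $-11035$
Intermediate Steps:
$R{\left(C,216 \right)} - O{\left(53 \right)} = - 79 \left(-79 + 216\right) - 4 \cdot 53 = \left(-79\right) 137 - 212 = -10823 - 212 = -11035$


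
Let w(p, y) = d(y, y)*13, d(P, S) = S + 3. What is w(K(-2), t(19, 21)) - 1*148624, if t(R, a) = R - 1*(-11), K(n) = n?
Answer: -148195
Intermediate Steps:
t(R, a) = 11 + R (t(R, a) = R + 11 = 11 + R)
d(P, S) = 3 + S
w(p, y) = 39 + 13*y (w(p, y) = (3 + y)*13 = 39 + 13*y)
w(K(-2), t(19, 21)) - 1*148624 = (39 + 13*(11 + 19)) - 1*148624 = (39 + 13*30) - 148624 = (39 + 390) - 148624 = 429 - 148624 = -148195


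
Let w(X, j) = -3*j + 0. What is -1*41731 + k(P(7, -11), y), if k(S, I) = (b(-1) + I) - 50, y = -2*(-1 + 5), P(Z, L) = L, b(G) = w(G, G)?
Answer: -41786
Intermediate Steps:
w(X, j) = -3*j
b(G) = -3*G
y = -8 (y = -2*4 = -8)
k(S, I) = -47 + I (k(S, I) = (-3*(-1) + I) - 50 = (3 + I) - 50 = -47 + I)
-1*41731 + k(P(7, -11), y) = -1*41731 + (-47 - 8) = -41731 - 55 = -41786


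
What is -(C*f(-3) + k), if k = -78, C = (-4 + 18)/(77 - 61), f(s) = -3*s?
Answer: 561/8 ≈ 70.125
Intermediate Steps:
C = 7/8 (C = 14/16 = 14*(1/16) = 7/8 ≈ 0.87500)
-(C*f(-3) + k) = -(7*(-3*(-3))/8 - 78) = -((7/8)*9 - 78) = -(63/8 - 78) = -1*(-561/8) = 561/8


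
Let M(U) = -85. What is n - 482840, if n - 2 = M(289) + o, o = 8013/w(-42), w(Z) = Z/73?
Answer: -6955905/14 ≈ -4.9685e+5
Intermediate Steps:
w(Z) = Z/73 (w(Z) = Z*(1/73) = Z/73)
o = -194983/14 (o = 8013/(((1/73)*(-42))) = 8013/(-42/73) = 8013*(-73/42) = -194983/14 ≈ -13927.)
n = -196145/14 (n = 2 + (-85 - 194983/14) = 2 - 196173/14 = -196145/14 ≈ -14010.)
n - 482840 = -196145/14 - 482840 = -6955905/14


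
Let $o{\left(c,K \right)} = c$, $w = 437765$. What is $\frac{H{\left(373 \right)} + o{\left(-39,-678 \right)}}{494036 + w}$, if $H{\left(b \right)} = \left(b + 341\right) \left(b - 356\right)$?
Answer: $\frac{12099}{931801} \approx 0.012985$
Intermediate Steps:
$H{\left(b \right)} = \left(-356 + b\right) \left(341 + b\right)$ ($H{\left(b \right)} = \left(341 + b\right) \left(-356 + b\right) = \left(-356 + b\right) \left(341 + b\right)$)
$\frac{H{\left(373 \right)} + o{\left(-39,-678 \right)}}{494036 + w} = \frac{\left(-121396 + 373^{2} - 5595\right) - 39}{494036 + 437765} = \frac{\left(-121396 + 139129 - 5595\right) - 39}{931801} = \left(12138 - 39\right) \frac{1}{931801} = 12099 \cdot \frac{1}{931801} = \frac{12099}{931801}$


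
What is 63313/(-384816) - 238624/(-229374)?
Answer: 12883996187/14711130864 ≈ 0.87580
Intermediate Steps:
63313/(-384816) - 238624/(-229374) = 63313*(-1/384816) - 238624*(-1/229374) = -63313/384816 + 119312/114687 = 12883996187/14711130864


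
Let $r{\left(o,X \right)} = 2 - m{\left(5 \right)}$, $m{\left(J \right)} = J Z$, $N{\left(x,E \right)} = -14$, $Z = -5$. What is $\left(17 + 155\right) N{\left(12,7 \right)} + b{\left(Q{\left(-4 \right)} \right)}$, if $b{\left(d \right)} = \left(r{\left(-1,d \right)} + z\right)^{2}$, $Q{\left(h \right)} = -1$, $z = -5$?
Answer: $-1924$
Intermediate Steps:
$m{\left(J \right)} = - 5 J$ ($m{\left(J \right)} = J \left(-5\right) = - 5 J$)
$r{\left(o,X \right)} = 27$ ($r{\left(o,X \right)} = 2 - \left(-5\right) 5 = 2 - -25 = 2 + 25 = 27$)
$b{\left(d \right)} = 484$ ($b{\left(d \right)} = \left(27 - 5\right)^{2} = 22^{2} = 484$)
$\left(17 + 155\right) N{\left(12,7 \right)} + b{\left(Q{\left(-4 \right)} \right)} = \left(17 + 155\right) \left(-14\right) + 484 = 172 \left(-14\right) + 484 = -2408 + 484 = -1924$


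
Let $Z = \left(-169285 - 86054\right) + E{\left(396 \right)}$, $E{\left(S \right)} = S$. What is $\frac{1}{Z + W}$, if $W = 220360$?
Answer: $- \frac{1}{34583} \approx -2.8916 \cdot 10^{-5}$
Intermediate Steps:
$Z = -254943$ ($Z = \left(-169285 - 86054\right) + 396 = -255339 + 396 = -254943$)
$\frac{1}{Z + W} = \frac{1}{-254943 + 220360} = \frac{1}{-34583} = - \frac{1}{34583}$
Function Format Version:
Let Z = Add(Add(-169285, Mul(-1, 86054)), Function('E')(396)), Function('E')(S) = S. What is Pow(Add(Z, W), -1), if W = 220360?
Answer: Rational(-1, 34583) ≈ -2.8916e-5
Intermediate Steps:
Z = -254943 (Z = Add(Add(-169285, Mul(-1, 86054)), 396) = Add(Add(-169285, -86054), 396) = Add(-255339, 396) = -254943)
Pow(Add(Z, W), -1) = Pow(Add(-254943, 220360), -1) = Pow(-34583, -1) = Rational(-1, 34583)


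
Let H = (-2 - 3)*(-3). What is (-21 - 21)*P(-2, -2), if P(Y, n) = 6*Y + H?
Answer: -126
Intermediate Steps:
H = 15 (H = -5*(-3) = 15)
P(Y, n) = 15 + 6*Y (P(Y, n) = 6*Y + 15 = 15 + 6*Y)
(-21 - 21)*P(-2, -2) = (-21 - 21)*(15 + 6*(-2)) = -42*(15 - 12) = -42*3 = -126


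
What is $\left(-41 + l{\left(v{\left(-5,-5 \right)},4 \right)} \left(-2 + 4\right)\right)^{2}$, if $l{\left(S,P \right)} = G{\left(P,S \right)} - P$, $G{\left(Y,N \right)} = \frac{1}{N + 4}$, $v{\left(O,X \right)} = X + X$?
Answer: $\frac{21904}{9} \approx 2433.8$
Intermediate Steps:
$v{\left(O,X \right)} = 2 X$
$G{\left(Y,N \right)} = \frac{1}{4 + N}$
$l{\left(S,P \right)} = \frac{1}{4 + S} - P$
$\left(-41 + l{\left(v{\left(-5,-5 \right)},4 \right)} \left(-2 + 4\right)\right)^{2} = \left(-41 + \frac{1 - 4 \left(4 + 2 \left(-5\right)\right)}{4 + 2 \left(-5\right)} \left(-2 + 4\right)\right)^{2} = \left(-41 + \frac{1 - 4 \left(4 - 10\right)}{4 - 10} \cdot 2\right)^{2} = \left(-41 + \frac{1 - 4 \left(-6\right)}{-6} \cdot 2\right)^{2} = \left(-41 + - \frac{1 + 24}{6} \cdot 2\right)^{2} = \left(-41 + \left(- \frac{1}{6}\right) 25 \cdot 2\right)^{2} = \left(-41 - \frac{25}{3}\right)^{2} = \left(- \frac{148}{3}\right)^{2} = \frac{21904}{9}$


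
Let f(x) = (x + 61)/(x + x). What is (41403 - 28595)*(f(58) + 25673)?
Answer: 9536154774/29 ≈ 3.2883e+8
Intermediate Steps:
f(x) = (61 + x)/(2*x) (f(x) = (61 + x)/((2*x)) = (61 + x)*(1/(2*x)) = (61 + x)/(2*x))
(41403 - 28595)*(f(58) + 25673) = (41403 - 28595)*((½)*(61 + 58)/58 + 25673) = 12808*((½)*(1/58)*119 + 25673) = 12808*(119/116 + 25673) = 12808*(2978187/116) = 9536154774/29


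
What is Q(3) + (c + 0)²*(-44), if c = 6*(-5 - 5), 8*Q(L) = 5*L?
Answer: -1267185/8 ≈ -1.5840e+5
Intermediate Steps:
Q(L) = 5*L/8 (Q(L) = (5*L)/8 = 5*L/8)
c = -60 (c = 6*(-10) = -60)
Q(3) + (c + 0)²*(-44) = (5/8)*3 + (-60 + 0)²*(-44) = 15/8 + (-60)²*(-44) = 15/8 + 3600*(-44) = 15/8 - 158400 = -1267185/8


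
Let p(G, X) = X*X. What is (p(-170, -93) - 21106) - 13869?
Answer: -26326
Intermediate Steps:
p(G, X) = X²
(p(-170, -93) - 21106) - 13869 = ((-93)² - 21106) - 13869 = (8649 - 21106) - 13869 = -12457 - 13869 = -26326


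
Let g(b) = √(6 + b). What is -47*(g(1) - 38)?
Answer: 1786 - 47*√7 ≈ 1661.7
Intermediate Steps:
-47*(g(1) - 38) = -47*(√(6 + 1) - 38) = -47*(√7 - 38) = -47*(-38 + √7) = 1786 - 47*√7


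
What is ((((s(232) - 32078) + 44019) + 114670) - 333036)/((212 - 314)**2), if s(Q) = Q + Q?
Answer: -205961/10404 ≈ -19.796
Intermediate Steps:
s(Q) = 2*Q
((((s(232) - 32078) + 44019) + 114670) - 333036)/((212 - 314)**2) = ((((2*232 - 32078) + 44019) + 114670) - 333036)/((212 - 314)**2) = ((((464 - 32078) + 44019) + 114670) - 333036)/((-102)**2) = (((-31614 + 44019) + 114670) - 333036)/10404 = ((12405 + 114670) - 333036)*(1/10404) = (127075 - 333036)*(1/10404) = -205961*1/10404 = -205961/10404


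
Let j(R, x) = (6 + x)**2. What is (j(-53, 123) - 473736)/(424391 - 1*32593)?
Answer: -457095/391798 ≈ -1.1667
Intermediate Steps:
(j(-53, 123) - 473736)/(424391 - 1*32593) = ((6 + 123)**2 - 473736)/(424391 - 1*32593) = (129**2 - 473736)/(424391 - 32593) = (16641 - 473736)/391798 = -457095*1/391798 = -457095/391798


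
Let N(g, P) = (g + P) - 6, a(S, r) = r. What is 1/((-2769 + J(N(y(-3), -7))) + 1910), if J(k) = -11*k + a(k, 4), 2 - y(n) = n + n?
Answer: -1/800 ≈ -0.0012500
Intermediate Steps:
y(n) = 2 - 2*n (y(n) = 2 - (n + n) = 2 - 2*n)
N(g, P) = -6 + P + g (N(g, P) = (P + g) - 6 = -6 + P + g)
J(k) = 4 - 11*k (J(k) = -11*k + 4 = 4 - 11*k)
1/((-2769 + J(N(y(-3), -7))) + 1910) = 1/((-2769 + (4 - 11*(-6 - 7 + (2 - 2*(-3))))) + 1910) = 1/((-2769 + (4 - 11*(-6 - 7 + (2 + 6)))) + 1910) = 1/((-2769 + (4 - 11*(-6 - 7 + 8))) + 1910) = 1/((-2769 + (4 - 11*(-5))) + 1910) = 1/((-2769 + (4 + 55)) + 1910) = 1/((-2769 + 59) + 1910) = 1/(-2710 + 1910) = 1/(-800) = -1/800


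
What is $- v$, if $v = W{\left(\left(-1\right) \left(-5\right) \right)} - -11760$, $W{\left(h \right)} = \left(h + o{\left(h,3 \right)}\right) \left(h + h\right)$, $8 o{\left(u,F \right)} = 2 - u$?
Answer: $- \frac{47225}{4} \approx -11806.0$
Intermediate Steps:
$o{\left(u,F \right)} = \frac{1}{4} - \frac{u}{8}$ ($o{\left(u,F \right)} = \frac{2 - u}{8} = \frac{1}{4} - \frac{u}{8}$)
$W{\left(h \right)} = 2 h \left(\frac{1}{4} + \frac{7 h}{8}\right)$ ($W{\left(h \right)} = \left(h - \left(- \frac{1}{4} + \frac{h}{8}\right)\right) \left(h + h\right) = \left(\frac{1}{4} + \frac{7 h}{8}\right) 2 h = 2 h \left(\frac{1}{4} + \frac{7 h}{8}\right)$)
$v = \frac{47225}{4}$ ($v = \frac{\left(-1\right) \left(-5\right) \left(2 + 7 \left(\left(-1\right) \left(-5\right)\right)\right)}{4} - -11760 = \frac{1}{4} \cdot 5 \left(2 + 7 \cdot 5\right) + 11760 = \frac{1}{4} \cdot 5 \left(2 + 35\right) + 11760 = \frac{1}{4} \cdot 5 \cdot 37 + 11760 = \frac{185}{4} + 11760 = \frac{47225}{4} \approx 11806.0$)
$- v = \left(-1\right) \frac{47225}{4} = - \frac{47225}{4}$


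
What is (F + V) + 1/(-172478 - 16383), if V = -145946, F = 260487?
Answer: 21632327800/188861 ≈ 1.1454e+5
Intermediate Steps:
(F + V) + 1/(-172478 - 16383) = (260487 - 145946) + 1/(-172478 - 16383) = 114541 + 1/(-188861) = 114541 - 1/188861 = 21632327800/188861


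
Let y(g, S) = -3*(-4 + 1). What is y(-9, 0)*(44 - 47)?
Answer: -27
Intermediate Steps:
y(g, S) = 9 (y(g, S) = -3*(-3) = 9)
y(-9, 0)*(44 - 47) = 9*(44 - 47) = 9*(-3) = -27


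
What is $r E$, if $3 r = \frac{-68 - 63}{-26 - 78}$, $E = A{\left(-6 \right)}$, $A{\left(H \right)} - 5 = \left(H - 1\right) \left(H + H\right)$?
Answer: $\frac{11659}{312} \approx 37.369$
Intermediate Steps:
$A{\left(H \right)} = 5 + 2 H \left(-1 + H\right)$ ($A{\left(H \right)} = 5 + \left(H - 1\right) \left(H + H\right) = 5 + \left(-1 + H\right) 2 H = 5 + 2 H \left(-1 + H\right)$)
$E = 89$ ($E = 5 - -12 + 2 \left(-6\right)^{2} = 5 + 12 + 2 \cdot 36 = 5 + 12 + 72 = 89$)
$r = \frac{131}{312}$ ($r = \frac{\left(-68 - 63\right) \frac{1}{-26 - 78}}{3} = \frac{\left(-131\right) \frac{1}{-26 - 78}}{3} = \frac{\left(-131\right) \frac{1}{-104}}{3} = \frac{\left(-131\right) \left(- \frac{1}{104}\right)}{3} = \frac{1}{3} \cdot \frac{131}{104} = \frac{131}{312} \approx 0.41987$)
$r E = \frac{131}{312} \cdot 89 = \frac{11659}{312}$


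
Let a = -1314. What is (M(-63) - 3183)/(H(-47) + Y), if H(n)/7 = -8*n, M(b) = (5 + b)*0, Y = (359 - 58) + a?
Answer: -3183/1619 ≈ -1.9660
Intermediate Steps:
Y = -1013 (Y = (359 - 58) - 1314 = 301 - 1314 = -1013)
M(b) = 0
H(n) = -56*n (H(n) = 7*(-8*n) = -56*n)
(M(-63) - 3183)/(H(-47) + Y) = (0 - 3183)/(-56*(-47) - 1013) = -3183/(2632 - 1013) = -3183/1619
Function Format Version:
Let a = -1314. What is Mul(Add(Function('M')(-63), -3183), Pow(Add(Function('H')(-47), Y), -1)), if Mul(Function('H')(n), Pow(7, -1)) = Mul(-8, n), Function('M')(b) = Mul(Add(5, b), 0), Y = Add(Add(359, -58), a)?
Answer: Rational(-3183, 1619) ≈ -1.9660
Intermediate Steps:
Y = -1013 (Y = Add(Add(359, -58), -1314) = Add(301, -1314) = -1013)
Function('M')(b) = 0
Function('H')(n) = Mul(-56, n) (Function('H')(n) = Mul(7, Mul(-8, n)) = Mul(-56, n))
Mul(Add(Function('M')(-63), -3183), Pow(Add(Function('H')(-47), Y), -1)) = Mul(Add(0, -3183), Pow(Add(Mul(-56, -47), -1013), -1)) = Mul(-3183, Pow(Add(2632, -1013), -1)) = Mul(-3183, Pow(1619, -1)) = Mul(-3183, Rational(1, 1619)) = Rational(-3183, 1619)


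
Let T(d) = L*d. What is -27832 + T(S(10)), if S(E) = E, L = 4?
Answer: -27792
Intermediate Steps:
T(d) = 4*d
-27832 + T(S(10)) = -27832 + 4*10 = -27832 + 40 = -27792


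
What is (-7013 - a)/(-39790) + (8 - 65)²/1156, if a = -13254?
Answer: 61031557/22998620 ≈ 2.6537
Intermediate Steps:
(-7013 - a)/(-39790) + (8 - 65)²/1156 = (-7013 - 1*(-13254))/(-39790) + (8 - 65)²/1156 = (-7013 + 13254)*(-1/39790) + (-57)²*(1/1156) = 6241*(-1/39790) + 3249*(1/1156) = -6241/39790 + 3249/1156 = 61031557/22998620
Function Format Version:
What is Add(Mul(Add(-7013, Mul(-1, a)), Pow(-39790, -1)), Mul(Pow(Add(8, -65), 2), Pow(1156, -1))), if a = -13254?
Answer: Rational(61031557, 22998620) ≈ 2.6537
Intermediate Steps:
Add(Mul(Add(-7013, Mul(-1, a)), Pow(-39790, -1)), Mul(Pow(Add(8, -65), 2), Pow(1156, -1))) = Add(Mul(Add(-7013, Mul(-1, -13254)), Pow(-39790, -1)), Mul(Pow(Add(8, -65), 2), Pow(1156, -1))) = Add(Mul(Add(-7013, 13254), Rational(-1, 39790)), Mul(Pow(-57, 2), Rational(1, 1156))) = Add(Mul(6241, Rational(-1, 39790)), Mul(3249, Rational(1, 1156))) = Add(Rational(-6241, 39790), Rational(3249, 1156)) = Rational(61031557, 22998620)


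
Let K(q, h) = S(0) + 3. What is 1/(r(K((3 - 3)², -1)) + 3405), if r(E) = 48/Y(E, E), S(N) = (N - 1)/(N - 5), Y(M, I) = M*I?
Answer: 16/54555 ≈ 0.00029328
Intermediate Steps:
Y(M, I) = I*M
S(N) = (-1 + N)/(-5 + N)
K(q, h) = 16/5 (K(q, h) = (-1 + 0)/(-5 + 0) + 3 = -1/(-5) + 3 = -⅕*(-1) + 3 = ⅕ + 3 = 16/5)
r(E) = 48/E² (r(E) = 48/((E*E)) = 48/(E²) = 48/E²)
1/(r(K((3 - 3)², -1)) + 3405) = 1/(48/(16/5)² + 3405) = 1/(48*(25/256) + 3405) = 1/(75/16 + 3405) = 1/(54555/16) = 16/54555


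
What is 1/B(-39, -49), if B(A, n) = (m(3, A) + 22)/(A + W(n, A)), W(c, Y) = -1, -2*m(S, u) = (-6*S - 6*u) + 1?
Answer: 80/173 ≈ 0.46243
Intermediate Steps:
m(S, u) = -½ + 3*S + 3*u (m(S, u) = -((-6*S - 6*u) + 1)/2 = -(1 - 6*S - 6*u)/2 = -½ + 3*S + 3*u)
B(A, n) = (61/2 + 3*A)/(-1 + A) (B(A, n) = ((-½ + 3*3 + 3*A) + 22)/(A - 1) = ((-½ + 9 + 3*A) + 22)/(-1 + A) = ((17/2 + 3*A) + 22)/(-1 + A) = (61/2 + 3*A)/(-1 + A))
1/B(-39, -49) = 1/((61 + 6*(-39))/(2*(-1 - 39))) = 1/((½)*(61 - 234)/(-40)) = 1/((½)*(-1/40)*(-173)) = 1/(173/80) = 80/173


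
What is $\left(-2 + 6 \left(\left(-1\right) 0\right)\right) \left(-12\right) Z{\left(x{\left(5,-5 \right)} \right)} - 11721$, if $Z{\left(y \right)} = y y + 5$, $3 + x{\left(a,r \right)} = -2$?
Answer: $-11001$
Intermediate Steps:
$x{\left(a,r \right)} = -5$ ($x{\left(a,r \right)} = -3 - 2 = -5$)
$Z{\left(y \right)} = 5 + y^{2}$ ($Z{\left(y \right)} = y^{2} + 5 = 5 + y^{2}$)
$\left(-2 + 6 \left(\left(-1\right) 0\right)\right) \left(-12\right) Z{\left(x{\left(5,-5 \right)} \right)} - 11721 = \left(-2 + 6 \left(\left(-1\right) 0\right)\right) \left(-12\right) \left(5 + \left(-5\right)^{2}\right) - 11721 = \left(-2 + 6 \cdot 0\right) \left(-12\right) \left(5 + 25\right) - 11721 = \left(-2 + 0\right) \left(-12\right) 30 - 11721 = \left(-2\right) \left(-12\right) 30 - 11721 = 24 \cdot 30 - 11721 = 720 - 11721 = -11001$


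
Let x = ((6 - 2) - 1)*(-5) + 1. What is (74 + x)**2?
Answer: 3600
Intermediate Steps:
x = -14 (x = (4 - 1)*(-5) + 1 = 3*(-5) + 1 = -15 + 1 = -14)
(74 + x)**2 = (74 - 14)**2 = 60**2 = 3600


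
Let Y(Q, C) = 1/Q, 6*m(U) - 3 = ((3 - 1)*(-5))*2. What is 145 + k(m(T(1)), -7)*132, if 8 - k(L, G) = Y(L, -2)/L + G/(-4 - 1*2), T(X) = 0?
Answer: 297831/289 ≈ 1030.6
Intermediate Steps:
m(U) = -17/6 (m(U) = ½ + (((3 - 1)*(-5))*2)/6 = ½ + ((2*(-5))*2)/6 = ½ + (-10*2)/6 = ½ + (⅙)*(-20) = ½ - 10/3 = -17/6)
k(L, G) = 8 - 1/L² + G/6 (k(L, G) = 8 - (1/(L*L) + G/(-4 - 1*2)) = 8 - (L⁻² + G/(-4 - 2)) = 8 - (L⁻² + G/(-6)) = 8 - (L⁻² + G*(-⅙)) = 8 - (L⁻² - G/6) = 8 + (-1/L² + G/6) = 8 - 1/L² + G/6)
145 + k(m(T(1)), -7)*132 = 145 + (8 - 1/(-17/6)² + (⅙)*(-7))*132 = 145 + (8 - 1*36/289 - 7/6)*132 = 145 + (8 - 36/289 - 7/6)*132 = 145 + (11633/1734)*132 = 145 + 255926/289 = 297831/289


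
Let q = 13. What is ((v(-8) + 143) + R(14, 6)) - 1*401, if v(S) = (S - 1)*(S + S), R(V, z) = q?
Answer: -101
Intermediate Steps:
R(V, z) = 13
v(S) = 2*S*(-1 + S) (v(S) = (-1 + S)*(2*S) = 2*S*(-1 + S))
((v(-8) + 143) + R(14, 6)) - 1*401 = ((2*(-8)*(-1 - 8) + 143) + 13) - 1*401 = ((2*(-8)*(-9) + 143) + 13) - 401 = ((144 + 143) + 13) - 401 = (287 + 13) - 401 = 300 - 401 = -101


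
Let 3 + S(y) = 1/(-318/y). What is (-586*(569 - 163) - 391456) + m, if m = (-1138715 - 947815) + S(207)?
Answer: -287885999/106 ≈ -2.7159e+6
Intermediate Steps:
S(y) = -3 - y/318 (S(y) = -3 + 1/(-318/y) = -3 - y/318)
m = -221172567/106 (m = (-1138715 - 947815) + (-3 - 1/318*207) = -2086530 + (-3 - 69/106) = -2086530 - 387/106 = -221172567/106 ≈ -2.0865e+6)
(-586*(569 - 163) - 391456) + m = (-586*(569 - 163) - 391456) - 221172567/106 = (-586*406 - 391456) - 221172567/106 = (-237916 - 391456) - 221172567/106 = -629372 - 221172567/106 = -287885999/106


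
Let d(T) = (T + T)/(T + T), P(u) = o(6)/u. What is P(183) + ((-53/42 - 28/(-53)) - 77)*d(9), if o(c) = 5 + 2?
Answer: -3516647/45262 ≈ -77.695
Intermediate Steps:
o(c) = 7
P(u) = 7/u
d(T) = 1 (d(T) = (2*T)/((2*T)) = (2*T)*(1/(2*T)) = 1)
P(183) + ((-53/42 - 28/(-53)) - 77)*d(9) = 7/183 + ((-53/42 - 28/(-53)) - 77)*1 = 7*(1/183) + ((-53*1/42 - 28*(-1/53)) - 77)*1 = 7/183 + ((-53/42 + 28/53) - 77)*1 = 7/183 + (-1633/2226 - 77)*1 = 7/183 - 173035/2226*1 = 7/183 - 173035/2226 = -3516647/45262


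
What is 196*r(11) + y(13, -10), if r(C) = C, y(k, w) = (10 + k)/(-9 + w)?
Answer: 40941/19 ≈ 2154.8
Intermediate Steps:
y(k, w) = (10 + k)/(-9 + w)
196*r(11) + y(13, -10) = 196*11 + (10 + 13)/(-9 - 10) = 2156 + 23/(-19) = 2156 - 1/19*23 = 2156 - 23/19 = 40941/19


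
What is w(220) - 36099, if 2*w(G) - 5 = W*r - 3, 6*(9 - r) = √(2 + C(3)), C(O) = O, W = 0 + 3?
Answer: -72169/2 - √5/4 ≈ -36085.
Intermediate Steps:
W = 3
r = 9 - √5/6 (r = 9 - √(2 + 3)/6 = 9 - √5/6 ≈ 8.6273)
w(G) = 29/2 - √5/4 (w(G) = 5/2 + (3*(9 - √5/6) - 3)/2 = 5/2 + ((27 - √5/2) - 3)/2 = 5/2 + (24 - √5/2)/2 = 5/2 + (12 - √5/4) = 29/2 - √5/4)
w(220) - 36099 = (29/2 - √5/4) - 36099 = -72169/2 - √5/4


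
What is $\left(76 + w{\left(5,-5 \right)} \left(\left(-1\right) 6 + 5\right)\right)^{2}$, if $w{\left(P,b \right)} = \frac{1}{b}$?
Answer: $\frac{145161}{25} \approx 5806.4$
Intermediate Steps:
$\left(76 + w{\left(5,-5 \right)} \left(\left(-1\right) 6 + 5\right)\right)^{2} = \left(76 + \frac{\left(-1\right) 6 + 5}{-5}\right)^{2} = \left(76 - \frac{-6 + 5}{5}\right)^{2} = \left(76 - - \frac{1}{5}\right)^{2} = \left(76 + \frac{1}{5}\right)^{2} = \left(\frac{381}{5}\right)^{2} = \frac{145161}{25}$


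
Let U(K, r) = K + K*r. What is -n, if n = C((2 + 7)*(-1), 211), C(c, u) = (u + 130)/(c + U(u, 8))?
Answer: -341/1890 ≈ -0.18042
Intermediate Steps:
C(c, u) = (130 + u)/(c + 9*u) (C(c, u) = (u + 130)/(c + u*(1 + 8)) = (130 + u)/(c + u*9) = (130 + u)/(c + 9*u))
n = 341/1890 (n = (130 + 211)/((2 + 7)*(-1) + 9*211) = 341/(9*(-1) + 1899) = 341/(-9 + 1899) = 341/1890 ≈ 0.18042)
-n = -1*341/1890 = -341/1890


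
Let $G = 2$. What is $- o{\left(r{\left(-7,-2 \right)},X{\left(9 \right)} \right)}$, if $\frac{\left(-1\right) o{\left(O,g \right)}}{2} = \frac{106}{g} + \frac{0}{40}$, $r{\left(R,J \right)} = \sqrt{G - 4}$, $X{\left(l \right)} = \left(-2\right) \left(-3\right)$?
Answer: $\frac{106}{3} \approx 35.333$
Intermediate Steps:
$X{\left(l \right)} = 6$
$r{\left(R,J \right)} = i \sqrt{2}$ ($r{\left(R,J \right)} = \sqrt{2 - 4} = \sqrt{-2} = i \sqrt{2}$)
$o{\left(O,g \right)} = - \frac{212}{g}$ ($o{\left(O,g \right)} = - 2 \left(\frac{106}{g} + \frac{0}{40}\right) = - 2 \left(\frac{106}{g} + 0 \cdot \frac{1}{40}\right) = - 2 \left(\frac{106}{g} + 0\right) = - 2 \frac{106}{g} = - \frac{212}{g}$)
$- o{\left(r{\left(-7,-2 \right)},X{\left(9 \right)} \right)} = - \frac{-212}{6} = \left(-1\right) \left(- \frac{106}{3}\right) = \frac{106}{3}$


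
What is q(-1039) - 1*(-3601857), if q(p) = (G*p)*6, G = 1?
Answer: 3595623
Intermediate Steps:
q(p) = 6*p (q(p) = (1*p)*6 = p*6 = 6*p)
q(-1039) - 1*(-3601857) = 6*(-1039) - 1*(-3601857) = -6234 + 3601857 = 3595623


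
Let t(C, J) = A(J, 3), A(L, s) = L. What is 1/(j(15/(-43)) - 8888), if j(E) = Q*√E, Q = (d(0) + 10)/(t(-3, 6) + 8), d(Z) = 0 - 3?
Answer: -1528736/13587405583 - 2*I*√645/13587405583 ≈ -0.00011251 - 3.7383e-9*I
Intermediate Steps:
t(C, J) = J
d(Z) = -3
Q = ½ (Q = (-3 + 10)/(6 + 8) = 7/14 = 7*(1/14) = ½ ≈ 0.50000)
j(E) = √E/2
1/(j(15/(-43)) - 8888) = 1/(√(15/(-43))/2 - 8888) = 1/(√(15*(-1/43))/2 - 8888) = 1/(√(-15/43)/2 - 8888) = 1/((I*√645/43)/2 - 8888) = 1/(I*√645/86 - 8888) = 1/(-8888 + I*√645/86)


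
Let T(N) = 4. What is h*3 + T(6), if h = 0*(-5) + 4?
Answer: 16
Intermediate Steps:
h = 4 (h = 0 + 4 = 4)
h*3 + T(6) = 4*3 + 4 = 12 + 4 = 16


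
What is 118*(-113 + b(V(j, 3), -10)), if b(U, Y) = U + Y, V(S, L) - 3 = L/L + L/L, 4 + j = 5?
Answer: -13924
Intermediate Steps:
j = 1 (j = -4 + 5 = 1)
V(S, L) = 5 (V(S, L) = 3 + (L/L + L/L) = 3 + (1 + 1) = 3 + 2 = 5)
118*(-113 + b(V(j, 3), -10)) = 118*(-113 + (5 - 10)) = 118*(-113 - 5) = 118*(-118) = -13924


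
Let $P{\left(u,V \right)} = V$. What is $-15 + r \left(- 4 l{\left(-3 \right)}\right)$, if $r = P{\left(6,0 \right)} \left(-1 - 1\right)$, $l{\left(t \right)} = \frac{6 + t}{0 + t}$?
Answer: $-15$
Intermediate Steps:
$l{\left(t \right)} = \frac{6 + t}{t}$
$r = 0$ ($r = 0 \left(-1 - 1\right) = 0 \left(-2\right) = 0$)
$-15 + r \left(- 4 l{\left(-3 \right)}\right) = -15 + 0 \left(- 4 \frac{6 - 3}{-3}\right) = -15 + 0 \left(- 4 \left(\left(- \frac{1}{3}\right) 3\right)\right) = -15 + 0 \left(\left(-4\right) \left(-1\right)\right) = -15 + 0 \cdot 4 = -15 + 0 = -15$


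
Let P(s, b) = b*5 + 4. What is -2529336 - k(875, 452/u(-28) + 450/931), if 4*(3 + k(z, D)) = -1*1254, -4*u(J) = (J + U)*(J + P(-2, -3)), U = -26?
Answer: -5058039/2 ≈ -2.5290e+6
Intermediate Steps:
P(s, b) = 4 + 5*b (P(s, b) = 5*b + 4 = 4 + 5*b)
u(J) = -(-26 + J)*(-11 + J)/4 (u(J) = -(J - 26)*(J + (4 + 5*(-3)))/4 = -(-26 + J)*(J + (4 - 15))/4 = -(-26 + J)*(J - 11)/4 = -(-26 + J)*(-11 + J)/4)
k(z, D) = -633/2 (k(z, D) = -3 + (-1*1254)/4 = -3 + (¼)*(-1254) = -3 - 627/2 = -633/2)
-2529336 - k(875, 452/u(-28) + 450/931) = -2529336 - 1*(-633/2) = -2529336 + 633/2 = -5058039/2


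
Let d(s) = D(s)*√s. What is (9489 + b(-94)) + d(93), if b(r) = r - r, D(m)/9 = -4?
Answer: 9489 - 36*√93 ≈ 9141.8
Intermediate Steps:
D(m) = -36 (D(m) = 9*(-4) = -36)
b(r) = 0
d(s) = -36*√s
(9489 + b(-94)) + d(93) = (9489 + 0) - 36*√93 = 9489 - 36*√93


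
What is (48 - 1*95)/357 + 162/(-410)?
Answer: -38552/73185 ≈ -0.52677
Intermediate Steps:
(48 - 1*95)/357 + 162/(-410) = (48 - 95)*(1/357) + 162*(-1/410) = -47*1/357 - 81/205 = -47/357 - 81/205 = -38552/73185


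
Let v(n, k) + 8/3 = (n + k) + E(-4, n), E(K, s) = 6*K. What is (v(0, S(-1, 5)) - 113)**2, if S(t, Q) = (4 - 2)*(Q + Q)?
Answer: 128881/9 ≈ 14320.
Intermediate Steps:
S(t, Q) = 4*Q (S(t, Q) = 2*(2*Q) = 4*Q)
v(n, k) = -80/3 + k + n (v(n, k) = -8/3 + ((n + k) + 6*(-4)) = -8/3 + ((k + n) - 24) = -8/3 + (-24 + k + n) = -80/3 + k + n)
(v(0, S(-1, 5)) - 113)**2 = ((-80/3 + 4*5 + 0) - 113)**2 = ((-80/3 + 20 + 0) - 113)**2 = (-20/3 - 113)**2 = (-359/3)**2 = 128881/9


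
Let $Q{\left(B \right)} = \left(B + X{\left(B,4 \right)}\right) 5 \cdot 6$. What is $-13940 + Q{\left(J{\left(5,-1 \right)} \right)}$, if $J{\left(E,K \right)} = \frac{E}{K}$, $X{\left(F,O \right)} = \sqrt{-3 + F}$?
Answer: $-14090 + 60 i \sqrt{2} \approx -14090.0 + 84.853 i$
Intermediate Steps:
$Q{\left(B \right)} = 30 B + 30 \sqrt{-3 + B}$ ($Q{\left(B \right)} = \left(B + \sqrt{-3 + B}\right) 5 \cdot 6 = \left(5 B + 5 \sqrt{-3 + B}\right) 6 = 30 B + 30 \sqrt{-3 + B}$)
$-13940 + Q{\left(J{\left(5,-1 \right)} \right)} = -13940 + \left(30 \frac{5}{-1} + 30 \sqrt{-3 + \frac{5}{-1}}\right) = -13940 + \left(30 \cdot 5 \left(-1\right) + 30 \sqrt{-3 + 5 \left(-1\right)}\right) = -13940 + \left(30 \left(-5\right) + 30 \sqrt{-3 - 5}\right) = -13940 - \left(150 - 30 \sqrt{-8}\right) = -13940 - \left(150 - 30 \cdot 2 i \sqrt{2}\right) = -13940 - \left(150 - 60 i \sqrt{2}\right) = -14090 + 60 i \sqrt{2}$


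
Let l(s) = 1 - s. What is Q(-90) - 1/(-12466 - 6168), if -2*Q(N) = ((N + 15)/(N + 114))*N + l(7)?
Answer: -10258013/74536 ≈ -137.63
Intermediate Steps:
Q(N) = 3 - N*(15 + N)/(2*(114 + N)) (Q(N) = -(((N + 15)/(N + 114))*N + (1 - 1*7))/2 = -(((15 + N)/(114 + N))*N + (1 - 7))/2 = -(((15 + N)/(114 + N))*N - 6)/2 = -(N*(15 + N)/(114 + N) - 6)/2 = -(-6 + N*(15 + N)/(114 + N))/2 = 3 - N*(15 + N)/(2*(114 + N)))
Q(-90) - 1/(-12466 - 6168) = (684 - 1*(-90)² - 9*(-90))/(2*(114 - 90)) - 1/(-12466 - 6168) = (½)*(684 - 1*8100 + 810)/24 - 1/(-18634) = (½)*(1/24)*(684 - 8100 + 810) - 1*(-1/18634) = (½)*(1/24)*(-6606) + 1/18634 = -1101/8 + 1/18634 = -10258013/74536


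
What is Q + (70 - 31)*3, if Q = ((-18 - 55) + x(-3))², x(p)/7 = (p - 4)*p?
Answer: 5593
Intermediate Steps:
x(p) = 7*p*(-4 + p) (x(p) = 7*((p - 4)*p) = 7*((-4 + p)*p) = 7*(p*(-4 + p)) = 7*p*(-4 + p))
Q = 5476 (Q = ((-18 - 55) + 7*(-3)*(-4 - 3))² = (-73 + 7*(-3)*(-7))² = (-73 + 147)² = 74² = 5476)
Q + (70 - 31)*3 = 5476 + (70 - 31)*3 = 5476 + 39*3 = 5476 + 117 = 5593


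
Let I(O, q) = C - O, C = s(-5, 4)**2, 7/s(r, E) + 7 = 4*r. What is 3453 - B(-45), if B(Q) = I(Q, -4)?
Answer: 2484383/729 ≈ 3407.9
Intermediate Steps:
s(r, E) = 7/(-7 + 4*r)
C = 49/729 (C = (7/(-7 + 4*(-5)))**2 = (7/(-7 - 20))**2 = (7/(-27))**2 = (7*(-1/27))**2 = (-7/27)**2 = 49/729 ≈ 0.067215)
I(O, q) = 49/729 - O
B(Q) = 49/729 - Q
3453 - B(-45) = 3453 - (49/729 - 1*(-45)) = 3453 - (49/729 + 45) = 3453 - 1*32854/729 = 3453 - 32854/729 = 2484383/729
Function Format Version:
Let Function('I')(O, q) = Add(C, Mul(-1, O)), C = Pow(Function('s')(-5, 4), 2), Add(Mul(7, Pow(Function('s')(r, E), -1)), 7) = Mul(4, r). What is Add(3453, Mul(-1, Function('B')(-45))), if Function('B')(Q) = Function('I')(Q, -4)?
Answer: Rational(2484383, 729) ≈ 3407.9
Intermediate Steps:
Function('s')(r, E) = Mul(7, Pow(Add(-7, Mul(4, r)), -1))
C = Rational(49, 729) (C = Pow(Mul(7, Pow(Add(-7, Mul(4, -5)), -1)), 2) = Pow(Mul(7, Pow(Add(-7, -20), -1)), 2) = Pow(Mul(7, Pow(-27, -1)), 2) = Pow(Mul(7, Rational(-1, 27)), 2) = Pow(Rational(-7, 27), 2) = Rational(49, 729) ≈ 0.067215)
Function('I')(O, q) = Add(Rational(49, 729), Mul(-1, O))
Function('B')(Q) = Add(Rational(49, 729), Mul(-1, Q))
Add(3453, Mul(-1, Function('B')(-45))) = Add(3453, Mul(-1, Add(Rational(49, 729), Mul(-1, -45)))) = Add(3453, Mul(-1, Add(Rational(49, 729), 45))) = Add(3453, Mul(-1, Rational(32854, 729))) = Add(3453, Rational(-32854, 729)) = Rational(2484383, 729)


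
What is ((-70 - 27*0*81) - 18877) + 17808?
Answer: -1139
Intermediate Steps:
((-70 - 27*0*81) - 18877) + 17808 = ((-70 + 0*81) - 18877) + 17808 = ((-70 + 0) - 18877) + 17808 = (-70 - 18877) + 17808 = -18947 + 17808 = -1139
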